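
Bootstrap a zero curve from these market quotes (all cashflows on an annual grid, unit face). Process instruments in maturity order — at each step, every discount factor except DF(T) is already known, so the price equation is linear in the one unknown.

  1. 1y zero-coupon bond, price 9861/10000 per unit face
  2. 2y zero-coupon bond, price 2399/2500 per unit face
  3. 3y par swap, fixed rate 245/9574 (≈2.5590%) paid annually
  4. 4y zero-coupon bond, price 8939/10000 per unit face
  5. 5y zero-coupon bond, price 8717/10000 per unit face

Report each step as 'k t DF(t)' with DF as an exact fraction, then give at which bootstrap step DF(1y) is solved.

step 1 [1y] zero: DF = P = 9861/10000 ≈ 0.986100
step 2 [2y] zero: DF = P = 2399/2500 ≈ 0.959600
step 3 [3y] swap r/1=245/9574: DF=(1 − 245/9574·(0.986100+0.959600))/(1+245/9574) = 1853/2000 ≈ 0.926500
step 4 [4y] zero: DF = P = 8939/10000 ≈ 0.893900
step 5 [5y] zero: DF = P = 8717/10000 ≈ 0.871700

1 1 9861/10000
2 2 2399/2500
3 3 1853/2000
4 4 8939/10000
5 5 8717/10000
DF(1y) is solved at step 1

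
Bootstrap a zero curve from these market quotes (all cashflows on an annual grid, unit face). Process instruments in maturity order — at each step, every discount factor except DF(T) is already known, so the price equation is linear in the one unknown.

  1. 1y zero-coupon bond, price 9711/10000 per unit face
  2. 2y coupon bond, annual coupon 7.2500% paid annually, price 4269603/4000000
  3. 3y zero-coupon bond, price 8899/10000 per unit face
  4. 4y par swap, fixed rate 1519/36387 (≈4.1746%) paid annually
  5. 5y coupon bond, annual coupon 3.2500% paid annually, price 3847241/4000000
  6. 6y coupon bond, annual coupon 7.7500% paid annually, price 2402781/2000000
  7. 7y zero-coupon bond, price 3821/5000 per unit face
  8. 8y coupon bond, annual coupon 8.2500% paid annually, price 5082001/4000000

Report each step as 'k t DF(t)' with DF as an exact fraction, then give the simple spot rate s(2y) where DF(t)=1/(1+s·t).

step 1 [1y] zero: DF = P = 9711/10000 ≈ 0.971100
step 2 [2y] bond c/1=29/400: DF=(4269603/4000000 − 29/400·(0.971100))/(1+29/400) = 581/625 ≈ 0.929600
step 3 [3y] zero: DF = P = 8899/10000 ≈ 0.889900
step 4 [4y] swap r/1=1519/36387: DF=(1 − 1519/36387·(0.971100+0.929600+0.889900))/(1+1519/36387) = 8481/10000 ≈ 0.848100
step 5 [5y] bond c/1=13/400: DF=(3847241/4000000 − 13/400·(0.971100+0.929600+0.889900+0.848100))/(1+13/400) = 817/1000 ≈ 0.817000
step 6 [6y] bond c/1=31/400: DF=(2402781/2000000 − 31/400·(0.971100+0.929600+0.889900+0.848100+0.817000))/(1+31/400) = 1589/2000 ≈ 0.794500
step 7 [7y] zero: DF = P = 3821/5000 ≈ 0.764200
step 8 [8y] bond c/1=33/400: DF=(5082001/4000000 − 33/400·(0.971100+0.929600+0.889900+0.848100+0.817000+0.794500+0.764200))/(1+33/400) = 7153/10000 ≈ 0.715300

1 1 9711/10000
2 2 581/625
3 3 8899/10000
4 4 8481/10000
5 5 817/1000
6 6 1589/2000
7 7 3821/5000
8 8 7153/10000
s(2y) = (1/(581/625) − 1)/(2) = 22/581 ≈ 3.7866%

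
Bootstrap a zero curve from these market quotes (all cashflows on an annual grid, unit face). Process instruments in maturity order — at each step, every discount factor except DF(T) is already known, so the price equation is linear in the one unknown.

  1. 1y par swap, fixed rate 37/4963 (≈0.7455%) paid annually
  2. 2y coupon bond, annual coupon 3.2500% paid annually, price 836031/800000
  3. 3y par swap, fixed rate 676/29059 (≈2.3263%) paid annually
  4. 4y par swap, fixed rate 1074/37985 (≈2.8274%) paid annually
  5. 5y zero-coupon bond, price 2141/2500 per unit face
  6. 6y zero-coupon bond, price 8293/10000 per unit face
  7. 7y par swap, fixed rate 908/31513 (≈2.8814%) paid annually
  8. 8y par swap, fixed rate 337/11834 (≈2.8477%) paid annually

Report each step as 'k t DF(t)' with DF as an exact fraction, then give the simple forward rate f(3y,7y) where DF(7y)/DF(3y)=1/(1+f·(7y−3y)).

step 1 [1y] swap r/1=37/4963: DF=(1 − 37/4963·(0))/(1+37/4963) = 4963/5000 ≈ 0.992600
step 2 [2y] bond c/1=13/400: DF=(836031/800000 − 13/400·(0.992600))/(1+13/400) = 9809/10000 ≈ 0.980900
step 3 [3y] swap r/1=676/29059: DF=(1 − 676/29059·(0.992600+0.980900))/(1+676/29059) = 2331/2500 ≈ 0.932400
step 4 [4y] swap r/1=1074/37985: DF=(1 − 1074/37985·(0.992600+0.980900+0.932400))/(1+1074/37985) = 4463/5000 ≈ 0.892600
step 5 [5y] zero: DF = P = 2141/2500 ≈ 0.856400
step 6 [6y] zero: DF = P = 8293/10000 ≈ 0.829300
step 7 [7y] swap r/1=908/31513: DF=(1 − 908/31513·(0.992600+0.980900+0.932400+0.892600+0.856400+0.829300))/(1+908/31513) = 1023/1250 ≈ 0.818400
step 8 [8y] swap r/1=337/11834: DF=(1 − 337/11834·(0.992600+0.980900+0.932400+0.892600+0.856400+0.829300+0.818400))/(1+337/11834) = 3989/5000 ≈ 0.797800

1 1 4963/5000
2 2 9809/10000
3 3 2331/2500
4 4 4463/5000
5 5 2141/2500
6 6 8293/10000
7 7 1023/1250
8 8 3989/5000
f(3y,7y) = ((2331/2500)/(1023/1250) − 1)/(4) = 95/2728 ≈ 3.4824%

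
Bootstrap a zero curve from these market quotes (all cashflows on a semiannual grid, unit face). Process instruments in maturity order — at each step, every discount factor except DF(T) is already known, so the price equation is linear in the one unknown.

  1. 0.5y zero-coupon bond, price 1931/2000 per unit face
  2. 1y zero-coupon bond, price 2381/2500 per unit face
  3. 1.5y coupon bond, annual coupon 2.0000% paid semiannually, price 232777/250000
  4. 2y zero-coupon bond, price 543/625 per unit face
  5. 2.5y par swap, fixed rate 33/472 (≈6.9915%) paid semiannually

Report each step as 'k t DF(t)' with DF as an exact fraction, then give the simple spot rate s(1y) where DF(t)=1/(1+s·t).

step 1 [0.5y] zero: DF = P = 1931/2000 ≈ 0.965500
step 2 [1y] zero: DF = P = 2381/2500 ≈ 0.952400
step 3 [1.5y] bond c/2=1/100: DF=(232777/250000 − 1/100·(0.965500+0.952400))/(1+1/100) = 9029/10000 ≈ 0.902900
step 4 [2y] zero: DF = P = 543/625 ≈ 0.868800
step 5 [2.5y] swap r/2=33/944: DF=(1 − 33/944·(0.965500+0.952400+0.902900+0.868800))/(1+33/944) = 526/625 ≈ 0.841600

1 1/2 1931/2000
2 1 2381/2500
3 3/2 9029/10000
4 2 543/625
5 5/2 526/625
s(1y) = (1/(2381/2500) − 1)/(1) = 119/2381 ≈ 4.9979%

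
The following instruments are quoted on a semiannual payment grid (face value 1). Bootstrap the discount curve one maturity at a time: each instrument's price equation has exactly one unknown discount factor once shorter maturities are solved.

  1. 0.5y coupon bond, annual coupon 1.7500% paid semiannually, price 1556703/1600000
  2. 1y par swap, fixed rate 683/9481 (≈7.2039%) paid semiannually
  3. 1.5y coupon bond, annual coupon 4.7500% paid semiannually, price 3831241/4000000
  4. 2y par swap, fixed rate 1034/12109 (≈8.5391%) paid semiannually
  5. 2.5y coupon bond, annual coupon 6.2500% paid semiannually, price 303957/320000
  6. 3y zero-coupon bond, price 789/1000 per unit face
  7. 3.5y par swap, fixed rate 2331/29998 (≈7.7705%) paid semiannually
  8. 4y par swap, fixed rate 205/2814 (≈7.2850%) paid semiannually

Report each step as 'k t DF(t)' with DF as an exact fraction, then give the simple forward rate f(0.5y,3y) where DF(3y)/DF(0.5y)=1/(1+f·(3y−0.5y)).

step 1 [0.5y] bond c/2=7/800: DF=(1556703/1600000 − 7/800·(0))/(1+7/800) = 1929/2000 ≈ 0.964500
step 2 [1y] swap r/2=683/18962: DF=(1 − 683/18962·(0.964500))/(1+683/18962) = 9317/10000 ≈ 0.931700
step 3 [1.5y] bond c/2=19/800: DF=(3831241/4000000 − 19/800·(0.964500+0.931700))/(1+19/800) = 2229/2500 ≈ 0.891600
step 4 [2y] swap r/2=517/12109: DF=(1 − 517/12109·(0.964500+0.931700+0.891600))/(1+517/12109) = 8449/10000 ≈ 0.844900
step 5 [2.5y] bond c/2=1/32: DF=(303957/320000 − 1/32·(0.964500+0.931700+0.891600+0.844900))/(1+1/32) = 811/1000 ≈ 0.811000
step 6 [3y] zero: DF = P = 789/1000 ≈ 0.789000
step 7 [3.5y] swap r/2=2331/59996: DF=(1 − 2331/59996·(0.964500+0.931700+0.891600+0.844900+0.811000+0.789000))/(1+2331/59996) = 7669/10000 ≈ 0.766900
step 8 [4y] swap r/2=205/5628: DF=(1 − 205/5628·(0.964500+0.931700+0.891600+0.844900+0.811000+0.789000+0.766900))/(1+205/5628) = 377/500 ≈ 0.754000

1 1/2 1929/2000
2 1 9317/10000
3 3/2 2229/2500
4 2 8449/10000
5 5/2 811/1000
6 3 789/1000
7 7/2 7669/10000
8 4 377/500
f(0.5y,3y) = ((1929/2000)/(789/1000) − 1)/(5/2) = 117/1315 ≈ 8.8973%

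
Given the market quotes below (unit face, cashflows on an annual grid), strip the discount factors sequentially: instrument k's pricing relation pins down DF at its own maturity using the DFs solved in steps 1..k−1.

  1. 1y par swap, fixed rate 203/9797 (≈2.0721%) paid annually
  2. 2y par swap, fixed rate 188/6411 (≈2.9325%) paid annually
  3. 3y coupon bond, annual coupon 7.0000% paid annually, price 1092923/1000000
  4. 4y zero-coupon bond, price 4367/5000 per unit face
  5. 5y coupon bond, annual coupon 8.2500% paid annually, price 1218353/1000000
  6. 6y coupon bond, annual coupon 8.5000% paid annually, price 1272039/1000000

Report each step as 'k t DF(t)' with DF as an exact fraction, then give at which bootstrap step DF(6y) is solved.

1 1 9797/10000
2 2 2359/2500
3 3 2239/2500
4 4 4367/5000
5 5 8441/10000
6 6 817/1000
DF(6y) is solved at step 6

step 1 [1y] swap r/1=203/9797: DF=(1 − 203/9797·(0))/(1+203/9797) = 9797/10000 ≈ 0.979700
step 2 [2y] swap r/1=188/6411: DF=(1 − 188/6411·(0.979700))/(1+188/6411) = 2359/2500 ≈ 0.943600
step 3 [3y] bond c/1=7/100: DF=(1092923/1000000 − 7/100·(0.979700+0.943600))/(1+7/100) = 2239/2500 ≈ 0.895600
step 4 [4y] zero: DF = P = 4367/5000 ≈ 0.873400
step 5 [5y] bond c/1=33/400: DF=(1218353/1000000 − 33/400·(0.979700+0.943600+0.895600+0.873400))/(1+33/400) = 8441/10000 ≈ 0.844100
step 6 [6y] bond c/1=17/200: DF=(1272039/1000000 − 17/200·(0.979700+0.943600+0.895600+0.873400+0.844100))/(1+17/200) = 817/1000 ≈ 0.817000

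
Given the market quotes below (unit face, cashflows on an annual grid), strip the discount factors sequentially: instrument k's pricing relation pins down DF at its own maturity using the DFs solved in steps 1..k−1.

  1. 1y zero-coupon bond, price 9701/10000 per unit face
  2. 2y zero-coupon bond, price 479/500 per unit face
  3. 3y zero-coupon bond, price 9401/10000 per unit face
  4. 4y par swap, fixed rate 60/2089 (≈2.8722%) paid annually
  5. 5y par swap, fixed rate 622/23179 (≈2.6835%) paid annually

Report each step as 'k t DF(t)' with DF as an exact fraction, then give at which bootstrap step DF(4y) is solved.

1 1 9701/10000
2 2 479/500
3 3 9401/10000
4 4 223/250
5 5 2189/2500
DF(4y) is solved at step 4

step 1 [1y] zero: DF = P = 9701/10000 ≈ 0.970100
step 2 [2y] zero: DF = P = 479/500 ≈ 0.958000
step 3 [3y] zero: DF = P = 9401/10000 ≈ 0.940100
step 4 [4y] swap r/1=60/2089: DF=(1 − 60/2089·(0.970100+0.958000+0.940100))/(1+60/2089) = 223/250 ≈ 0.892000
step 5 [5y] swap r/1=622/23179: DF=(1 − 622/23179·(0.970100+0.958000+0.940100+0.892000))/(1+622/23179) = 2189/2500 ≈ 0.875600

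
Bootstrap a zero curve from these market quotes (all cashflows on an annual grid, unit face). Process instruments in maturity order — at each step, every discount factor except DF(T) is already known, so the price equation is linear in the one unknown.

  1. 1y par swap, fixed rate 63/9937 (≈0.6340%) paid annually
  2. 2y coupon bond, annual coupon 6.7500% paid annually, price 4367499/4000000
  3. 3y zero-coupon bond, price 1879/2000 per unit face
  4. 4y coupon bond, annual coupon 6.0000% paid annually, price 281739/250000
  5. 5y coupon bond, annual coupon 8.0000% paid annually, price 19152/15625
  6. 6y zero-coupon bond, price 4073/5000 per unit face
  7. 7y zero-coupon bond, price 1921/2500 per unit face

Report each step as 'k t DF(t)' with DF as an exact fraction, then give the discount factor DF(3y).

step 1 [1y] swap r/1=63/9937: DF=(1 − 63/9937·(0))/(1+63/9937) = 9937/10000 ≈ 0.993700
step 2 [2y] bond c/1=27/400: DF=(4367499/4000000 − 27/400·(0.993700))/(1+27/400) = 24/25 ≈ 0.960000
step 3 [3y] zero: DF = P = 1879/2000 ≈ 0.939500
step 4 [4y] bond c/1=3/50: DF=(281739/250000 − 3/50·(0.993700+0.960000+0.939500))/(1+3/50) = 4497/5000 ≈ 0.899400
step 5 [5y] bond c/1=2/25: DF=(19152/15625 − 2/25·(0.993700+0.960000+0.939500+0.899400))/(1+2/25) = 427/500 ≈ 0.854000
step 6 [6y] zero: DF = P = 4073/5000 ≈ 0.814600
step 7 [7y] zero: DF = P = 1921/2500 ≈ 0.768400

1 1 9937/10000
2 2 24/25
3 3 1879/2000
4 4 4497/5000
5 5 427/500
6 6 4073/5000
7 7 1921/2500
DF(3y) = 1879/2000 ≈ 0.939500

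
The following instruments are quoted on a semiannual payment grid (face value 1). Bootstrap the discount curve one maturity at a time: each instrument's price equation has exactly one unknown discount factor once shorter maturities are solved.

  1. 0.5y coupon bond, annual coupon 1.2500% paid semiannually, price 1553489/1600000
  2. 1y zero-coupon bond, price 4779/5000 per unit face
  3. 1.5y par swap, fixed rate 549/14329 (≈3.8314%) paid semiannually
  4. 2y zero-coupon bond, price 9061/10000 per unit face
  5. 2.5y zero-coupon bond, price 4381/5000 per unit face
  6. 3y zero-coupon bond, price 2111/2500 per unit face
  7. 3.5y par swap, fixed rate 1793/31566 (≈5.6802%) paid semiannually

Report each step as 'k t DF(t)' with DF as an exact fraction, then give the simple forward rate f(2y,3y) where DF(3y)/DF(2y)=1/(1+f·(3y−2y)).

1 1/2 9649/10000
2 1 4779/5000
3 3/2 9451/10000
4 2 9061/10000
5 5/2 4381/5000
6 3 2111/2500
7 7/2 8207/10000
f(2y,3y) = ((9061/10000)/(2111/2500) − 1)/(1) = 617/8444 ≈ 7.3070%

step 1 [0.5y] bond c/2=1/160: DF=(1553489/1600000 − 1/160·(0))/(1+1/160) = 9649/10000 ≈ 0.964900
step 2 [1y] zero: DF = P = 4779/5000 ≈ 0.955800
step 3 [1.5y] swap r/2=549/28658: DF=(1 − 549/28658·(0.964900+0.955800))/(1+549/28658) = 9451/10000 ≈ 0.945100
step 4 [2y] zero: DF = P = 9061/10000 ≈ 0.906100
step 5 [2.5y] zero: DF = P = 4381/5000 ≈ 0.876200
step 6 [3y] zero: DF = P = 2111/2500 ≈ 0.844400
step 7 [3.5y] swap r/2=1793/63132: DF=(1 − 1793/63132·(0.964900+0.955800+0.945100+0.906100+0.876200+0.844400))/(1+1793/63132) = 8207/10000 ≈ 0.820700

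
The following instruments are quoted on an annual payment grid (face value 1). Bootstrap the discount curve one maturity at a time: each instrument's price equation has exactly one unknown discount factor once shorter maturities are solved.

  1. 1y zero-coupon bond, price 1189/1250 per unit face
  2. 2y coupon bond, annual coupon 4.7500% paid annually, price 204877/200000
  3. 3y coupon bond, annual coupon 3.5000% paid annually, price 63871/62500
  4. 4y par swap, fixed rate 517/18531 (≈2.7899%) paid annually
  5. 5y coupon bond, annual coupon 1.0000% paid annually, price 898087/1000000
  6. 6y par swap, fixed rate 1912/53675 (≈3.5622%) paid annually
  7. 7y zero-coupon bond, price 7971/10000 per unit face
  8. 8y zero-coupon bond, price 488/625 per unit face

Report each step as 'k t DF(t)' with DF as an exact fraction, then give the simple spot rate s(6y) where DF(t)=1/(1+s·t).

step 1 [1y] zero: DF = P = 1189/1250 ≈ 0.951200
step 2 [2y] bond c/1=19/400: DF=(204877/200000 − 19/400·(0.951200))/(1+19/400) = 2337/2500 ≈ 0.934800
step 3 [3y] bond c/1=7/200: DF=(63871/62500 − 7/200·(0.951200+0.934800))/(1+7/200) = 2309/2500 ≈ 0.923600
step 4 [4y] swap r/1=517/18531: DF=(1 − 517/18531·(0.951200+0.934800+0.923600))/(1+517/18531) = 4483/5000 ≈ 0.896600
step 5 [5y] bond c/1=1/100: DF=(898087/1000000 − 1/100·(0.951200+0.934800+0.923600+0.896600))/(1+1/100) = 341/400 ≈ 0.852500
step 6 [6y] swap r/1=1912/53675: DF=(1 − 1912/53675·(0.951200+0.934800+0.923600+0.896600+0.852500))/(1+1912/53675) = 1011/1250 ≈ 0.808800
step 7 [7y] zero: DF = P = 7971/10000 ≈ 0.797100
step 8 [8y] zero: DF = P = 488/625 ≈ 0.780800

1 1 1189/1250
2 2 2337/2500
3 3 2309/2500
4 4 4483/5000
5 5 341/400
6 6 1011/1250
7 7 7971/10000
8 8 488/625
s(6y) = (1/(1011/1250) − 1)/(6) = 239/6066 ≈ 3.9400%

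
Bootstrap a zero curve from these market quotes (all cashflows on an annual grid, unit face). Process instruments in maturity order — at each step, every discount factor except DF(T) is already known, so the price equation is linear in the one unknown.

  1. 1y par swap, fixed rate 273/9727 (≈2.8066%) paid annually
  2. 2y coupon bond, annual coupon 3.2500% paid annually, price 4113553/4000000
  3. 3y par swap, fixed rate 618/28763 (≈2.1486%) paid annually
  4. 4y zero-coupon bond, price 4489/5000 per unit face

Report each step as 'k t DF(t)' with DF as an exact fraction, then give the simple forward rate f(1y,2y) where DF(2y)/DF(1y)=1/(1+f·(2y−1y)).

1 1 9727/10000
2 2 4827/5000
3 3 4691/5000
4 4 4489/5000
f(1y,2y) = ((9727/10000)/(4827/5000) − 1)/(1) = 73/9654 ≈ 0.7562%

step 1 [1y] swap r/1=273/9727: DF=(1 − 273/9727·(0))/(1+273/9727) = 9727/10000 ≈ 0.972700
step 2 [2y] bond c/1=13/400: DF=(4113553/4000000 − 13/400·(0.972700))/(1+13/400) = 4827/5000 ≈ 0.965400
step 3 [3y] swap r/1=618/28763: DF=(1 − 618/28763·(0.972700+0.965400))/(1+618/28763) = 4691/5000 ≈ 0.938200
step 4 [4y] zero: DF = P = 4489/5000 ≈ 0.897800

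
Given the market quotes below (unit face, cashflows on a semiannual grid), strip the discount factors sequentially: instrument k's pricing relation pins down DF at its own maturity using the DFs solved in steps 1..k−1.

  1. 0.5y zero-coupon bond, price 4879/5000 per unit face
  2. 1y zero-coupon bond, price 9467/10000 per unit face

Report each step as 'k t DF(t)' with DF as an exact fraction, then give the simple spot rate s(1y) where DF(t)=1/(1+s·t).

step 1 [0.5y] zero: DF = P = 4879/5000 ≈ 0.975800
step 2 [1y] zero: DF = P = 9467/10000 ≈ 0.946700

1 1/2 4879/5000
2 1 9467/10000
s(1y) = (1/(9467/10000) − 1)/(1) = 533/9467 ≈ 5.6301%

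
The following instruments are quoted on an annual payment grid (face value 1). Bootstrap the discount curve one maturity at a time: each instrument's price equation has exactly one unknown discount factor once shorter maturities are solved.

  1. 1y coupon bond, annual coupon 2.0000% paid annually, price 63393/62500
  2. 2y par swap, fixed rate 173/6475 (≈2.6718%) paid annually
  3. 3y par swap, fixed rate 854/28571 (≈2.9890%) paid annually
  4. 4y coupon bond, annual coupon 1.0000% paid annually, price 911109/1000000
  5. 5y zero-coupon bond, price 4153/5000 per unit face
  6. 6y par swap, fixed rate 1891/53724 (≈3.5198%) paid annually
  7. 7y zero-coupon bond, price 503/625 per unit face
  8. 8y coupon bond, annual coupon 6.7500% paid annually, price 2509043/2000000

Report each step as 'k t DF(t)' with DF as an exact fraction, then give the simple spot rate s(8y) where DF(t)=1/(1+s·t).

1 1 1243/1250
2 2 9481/10000
3 3 4573/5000
4 4 4369/5000
5 5 4153/5000
6 6 8109/10000
7 7 503/625
8 8 3923/5000
s(8y) = (1/(3923/5000) − 1)/(8) = 1077/31384 ≈ 3.4317%

step 1 [1y] bond c/1=1/50: DF=(63393/62500 − 1/50·(0))/(1+1/50) = 1243/1250 ≈ 0.994400
step 2 [2y] swap r/1=173/6475: DF=(1 − 173/6475·(0.994400))/(1+173/6475) = 9481/10000 ≈ 0.948100
step 3 [3y] swap r/1=854/28571: DF=(1 − 854/28571·(0.994400+0.948100))/(1+854/28571) = 4573/5000 ≈ 0.914600
step 4 [4y] bond c/1=1/100: DF=(911109/1000000 − 1/100·(0.994400+0.948100+0.914600))/(1+1/100) = 4369/5000 ≈ 0.873800
step 5 [5y] zero: DF = P = 4153/5000 ≈ 0.830600
step 6 [6y] swap r/1=1891/53724: DF=(1 − 1891/53724·(0.994400+0.948100+0.914600+0.873800+0.830600))/(1+1891/53724) = 8109/10000 ≈ 0.810900
step 7 [7y] zero: DF = P = 503/625 ≈ 0.804800
step 8 [8y] bond c/1=27/400: DF=(2509043/2000000 − 27/400·(0.994400+0.948100+0.914600+0.873800+0.830600+0.810900+0.804800))/(1+27/400) = 3923/5000 ≈ 0.784600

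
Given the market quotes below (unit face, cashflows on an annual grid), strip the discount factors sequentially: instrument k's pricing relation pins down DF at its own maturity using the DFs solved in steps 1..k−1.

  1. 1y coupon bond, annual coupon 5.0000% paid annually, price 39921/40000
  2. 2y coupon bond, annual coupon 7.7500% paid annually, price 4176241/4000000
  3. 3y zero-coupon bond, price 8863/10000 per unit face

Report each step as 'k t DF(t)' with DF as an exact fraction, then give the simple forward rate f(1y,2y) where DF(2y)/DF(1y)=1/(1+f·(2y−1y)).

1 1 1901/2000
2 2 4503/5000
3 3 8863/10000
f(1y,2y) = ((1901/2000)/(4503/5000) − 1)/(1) = 499/9006 ≈ 5.5408%

step 1 [1y] bond c/1=1/20: DF=(39921/40000 − 1/20·(0))/(1+1/20) = 1901/2000 ≈ 0.950500
step 2 [2y] bond c/1=31/400: DF=(4176241/4000000 − 31/400·(0.950500))/(1+31/400) = 4503/5000 ≈ 0.900600
step 3 [3y] zero: DF = P = 8863/10000 ≈ 0.886300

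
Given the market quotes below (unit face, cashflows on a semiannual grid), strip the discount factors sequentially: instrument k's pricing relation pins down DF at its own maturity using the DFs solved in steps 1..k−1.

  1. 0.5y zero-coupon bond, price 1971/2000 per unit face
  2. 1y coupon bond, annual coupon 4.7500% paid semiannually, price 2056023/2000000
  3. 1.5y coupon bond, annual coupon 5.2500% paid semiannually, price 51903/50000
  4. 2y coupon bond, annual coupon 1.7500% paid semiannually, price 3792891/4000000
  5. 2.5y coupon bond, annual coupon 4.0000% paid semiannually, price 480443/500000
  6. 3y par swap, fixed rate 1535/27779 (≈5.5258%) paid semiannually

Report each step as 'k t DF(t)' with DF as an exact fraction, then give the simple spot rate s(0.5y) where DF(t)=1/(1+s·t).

step 1 [0.5y] zero: DF = P = 1971/2000 ≈ 0.985500
step 2 [1y] bond c/2=19/800: DF=(2056023/2000000 − 19/800·(0.985500))/(1+19/800) = 9813/10000 ≈ 0.981300
step 3 [1.5y] bond c/2=21/800: DF=(51903/50000 − 21/800·(0.985500+0.981300))/(1+21/800) = 2403/2500 ≈ 0.961200
step 4 [2y] bond c/2=7/800: DF=(3792891/4000000 − 7/800·(0.985500+0.981300+0.961200))/(1+7/800) = 4573/5000 ≈ 0.914600
step 5 [2.5y] bond c/2=1/50: DF=(480443/500000 − 1/50·(0.985500+0.981300+0.961200+0.914600))/(1+1/50) = 8667/10000 ≈ 0.866700
step 6 [3y] swap r/2=1535/55558: DF=(1 − 1535/55558·(0.985500+0.981300+0.961200+0.914600+0.866700))/(1+1535/55558) = 1693/2000 ≈ 0.846500

1 1/2 1971/2000
2 1 9813/10000
3 3/2 2403/2500
4 2 4573/5000
5 5/2 8667/10000
6 3 1693/2000
s(0.5y) = (1/(1971/2000) − 1)/(1/2) = 58/1971 ≈ 2.9427%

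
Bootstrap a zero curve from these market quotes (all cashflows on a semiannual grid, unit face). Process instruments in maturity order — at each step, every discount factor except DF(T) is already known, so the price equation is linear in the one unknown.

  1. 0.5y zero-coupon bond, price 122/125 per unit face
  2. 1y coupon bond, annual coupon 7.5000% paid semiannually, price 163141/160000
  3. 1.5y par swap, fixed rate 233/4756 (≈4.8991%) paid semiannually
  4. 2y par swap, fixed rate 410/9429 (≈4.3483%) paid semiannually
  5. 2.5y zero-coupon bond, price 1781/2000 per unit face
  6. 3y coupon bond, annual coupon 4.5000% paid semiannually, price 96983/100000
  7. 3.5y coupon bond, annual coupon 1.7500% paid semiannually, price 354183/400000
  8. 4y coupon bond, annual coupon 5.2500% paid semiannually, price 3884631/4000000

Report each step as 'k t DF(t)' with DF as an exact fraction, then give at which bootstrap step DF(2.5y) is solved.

step 1 [0.5y] zero: DF = P = 122/125 ≈ 0.976000
step 2 [1y] bond c/2=3/80: DF=(163141/160000 − 3/80·(0.976000))/(1+3/80) = 379/400 ≈ 0.947500
step 3 [1.5y] swap r/2=233/9512: DF=(1 − 233/9512·(0.976000+0.947500))/(1+233/9512) = 9301/10000 ≈ 0.930100
step 4 [2y] swap r/2=205/9429: DF=(1 − 205/9429·(0.976000+0.947500+0.930100))/(1+205/9429) = 459/500 ≈ 0.918000
step 5 [2.5y] zero: DF = P = 1781/2000 ≈ 0.890500
step 6 [3y] bond c/2=9/400: DF=(96983/100000 − 9/400·(0.976000+0.947500+0.930100+0.918000+0.890500))/(1+9/400) = 8459/10000 ≈ 0.845900
step 7 [3.5y] bond c/2=7/800: DF=(354183/400000 − 7/800·(0.976000+0.947500+0.930100+0.918000+0.890500+0.845900))/(1+7/800) = 83/100 ≈ 0.830000
step 8 [4y] bond c/2=21/800: DF=(3884631/4000000 − 21/800·(0.976000+0.947500+0.930100+0.918000+0.890500+0.845900+0.830000))/(1+21/800) = 3921/5000 ≈ 0.784200

1 1/2 122/125
2 1 379/400
3 3/2 9301/10000
4 2 459/500
5 5/2 1781/2000
6 3 8459/10000
7 7/2 83/100
8 4 3921/5000
DF(2.5y) is solved at step 5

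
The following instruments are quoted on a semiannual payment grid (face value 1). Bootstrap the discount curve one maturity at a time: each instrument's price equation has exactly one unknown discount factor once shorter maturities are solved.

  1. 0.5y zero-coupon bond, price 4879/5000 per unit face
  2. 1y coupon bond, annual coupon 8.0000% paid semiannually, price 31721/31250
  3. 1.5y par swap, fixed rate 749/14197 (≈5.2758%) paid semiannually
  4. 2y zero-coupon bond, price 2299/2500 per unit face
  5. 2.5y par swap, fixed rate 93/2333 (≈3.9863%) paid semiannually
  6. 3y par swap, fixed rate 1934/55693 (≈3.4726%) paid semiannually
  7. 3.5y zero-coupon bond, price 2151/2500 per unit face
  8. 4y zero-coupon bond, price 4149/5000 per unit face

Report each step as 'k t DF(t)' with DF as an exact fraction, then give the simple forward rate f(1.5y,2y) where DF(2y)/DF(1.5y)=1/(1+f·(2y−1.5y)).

step 1 [0.5y] zero: DF = P = 4879/5000 ≈ 0.975800
step 2 [1y] bond c/2=1/25: DF=(31721/31250 − 1/25·(0.975800))/(1+1/25) = 1877/2000 ≈ 0.938500
step 3 [1.5y] swap r/2=749/28394: DF=(1 − 749/28394·(0.975800+0.938500))/(1+749/28394) = 9251/10000 ≈ 0.925100
step 4 [2y] zero: DF = P = 2299/2500 ≈ 0.919600
step 5 [2.5y] swap r/2=93/4666: DF=(1 − 93/4666·(0.975800+0.938500+0.925100+0.919600))/(1+93/4666) = 907/1000 ≈ 0.907000
step 6 [3y] swap r/2=967/55693: DF=(1 − 967/55693·(0.975800+0.938500+0.925100+0.919600+0.907000))/(1+967/55693) = 9033/10000 ≈ 0.903300
step 7 [3.5y] zero: DF = P = 2151/2500 ≈ 0.860400
step 8 [4y] zero: DF = P = 4149/5000 ≈ 0.829800

1 1/2 4879/5000
2 1 1877/2000
3 3/2 9251/10000
4 2 2299/2500
5 5/2 907/1000
6 3 9033/10000
7 7/2 2151/2500
8 4 4149/5000
f(1.5y,2y) = ((9251/10000)/(2299/2500) − 1)/(1/2) = 5/418 ≈ 1.1962%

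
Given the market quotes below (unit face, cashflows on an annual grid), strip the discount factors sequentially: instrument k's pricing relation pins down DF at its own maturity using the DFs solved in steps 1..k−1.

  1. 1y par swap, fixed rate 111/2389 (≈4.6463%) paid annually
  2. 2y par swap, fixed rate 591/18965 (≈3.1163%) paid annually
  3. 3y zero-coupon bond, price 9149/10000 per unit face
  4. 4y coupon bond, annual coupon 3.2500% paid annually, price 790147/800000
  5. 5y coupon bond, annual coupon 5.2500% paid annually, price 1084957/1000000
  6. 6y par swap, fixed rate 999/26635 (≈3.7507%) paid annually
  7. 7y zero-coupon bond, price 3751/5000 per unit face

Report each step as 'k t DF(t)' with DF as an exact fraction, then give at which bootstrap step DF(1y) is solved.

1 1 2389/2500
2 2 9409/10000
3 3 9149/10000
4 4 8681/10000
5 5 8473/10000
6 6 4001/5000
7 7 3751/5000
DF(1y) is solved at step 1

step 1 [1y] swap r/1=111/2389: DF=(1 − 111/2389·(0))/(1+111/2389) = 2389/2500 ≈ 0.955600
step 2 [2y] swap r/1=591/18965: DF=(1 − 591/18965·(0.955600))/(1+591/18965) = 9409/10000 ≈ 0.940900
step 3 [3y] zero: DF = P = 9149/10000 ≈ 0.914900
step 4 [4y] bond c/1=13/400: DF=(790147/800000 − 13/400·(0.955600+0.940900+0.914900))/(1+13/400) = 8681/10000 ≈ 0.868100
step 5 [5y] bond c/1=21/400: DF=(1084957/1000000 − 21/400·(0.955600+0.940900+0.914900+0.868100))/(1+21/400) = 8473/10000 ≈ 0.847300
step 6 [6y] swap r/1=999/26635: DF=(1 − 999/26635·(0.955600+0.940900+0.914900+0.868100+0.847300))/(1+999/26635) = 4001/5000 ≈ 0.800200
step 7 [7y] zero: DF = P = 3751/5000 ≈ 0.750200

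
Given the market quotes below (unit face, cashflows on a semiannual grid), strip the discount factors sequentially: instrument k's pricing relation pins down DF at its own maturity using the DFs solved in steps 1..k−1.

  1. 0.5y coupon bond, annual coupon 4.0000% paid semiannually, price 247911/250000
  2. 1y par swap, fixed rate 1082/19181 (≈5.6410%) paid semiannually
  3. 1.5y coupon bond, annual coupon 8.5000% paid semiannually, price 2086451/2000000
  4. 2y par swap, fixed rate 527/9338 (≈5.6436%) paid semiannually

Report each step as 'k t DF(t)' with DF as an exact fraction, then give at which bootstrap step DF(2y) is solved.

1 1/2 4861/5000
2 1 9459/10000
3 3/2 369/400
4 2 4473/5000
DF(2y) is solved at step 4

step 1 [0.5y] bond c/2=1/50: DF=(247911/250000 − 1/50·(0))/(1+1/50) = 4861/5000 ≈ 0.972200
step 2 [1y] swap r/2=541/19181: DF=(1 − 541/19181·(0.972200))/(1+541/19181) = 9459/10000 ≈ 0.945900
step 3 [1.5y] bond c/2=17/400: DF=(2086451/2000000 − 17/400·(0.972200+0.945900))/(1+17/400) = 369/400 ≈ 0.922500
step 4 [2y] swap r/2=527/18676: DF=(1 − 527/18676·(0.972200+0.945900+0.922500))/(1+527/18676) = 4473/5000 ≈ 0.894600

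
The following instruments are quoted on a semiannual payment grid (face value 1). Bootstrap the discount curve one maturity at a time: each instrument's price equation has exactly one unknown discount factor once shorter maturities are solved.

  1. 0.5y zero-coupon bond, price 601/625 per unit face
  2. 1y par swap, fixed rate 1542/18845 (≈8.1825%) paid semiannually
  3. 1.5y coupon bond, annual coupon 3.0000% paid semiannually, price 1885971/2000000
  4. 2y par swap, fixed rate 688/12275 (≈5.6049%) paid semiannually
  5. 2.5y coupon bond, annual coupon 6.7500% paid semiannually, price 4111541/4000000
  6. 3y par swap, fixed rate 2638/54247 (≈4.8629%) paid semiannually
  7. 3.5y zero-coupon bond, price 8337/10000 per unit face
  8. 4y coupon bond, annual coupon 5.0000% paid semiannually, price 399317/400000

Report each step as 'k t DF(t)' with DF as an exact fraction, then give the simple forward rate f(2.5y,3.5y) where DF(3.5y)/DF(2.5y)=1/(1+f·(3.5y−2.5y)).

1 1/2 601/625
2 1 9229/10000
3 3/2 2253/2500
4 2 1121/1250
5 5/2 8741/10000
6 3 8681/10000
7 7/2 8337/10000
8 4 8213/10000
f(2.5y,3.5y) = ((8741/10000)/(8337/10000) − 1)/(1) = 404/8337 ≈ 4.8459%

step 1 [0.5y] zero: DF = P = 601/625 ≈ 0.961600
step 2 [1y] swap r/2=771/18845: DF=(1 − 771/18845·(0.961600))/(1+771/18845) = 9229/10000 ≈ 0.922900
step 3 [1.5y] bond c/2=3/200: DF=(1885971/2000000 − 3/200·(0.961600+0.922900))/(1+3/200) = 2253/2500 ≈ 0.901200
step 4 [2y] swap r/2=344/12275: DF=(1 − 344/12275·(0.961600+0.922900+0.901200))/(1+344/12275) = 1121/1250 ≈ 0.896800
step 5 [2.5y] bond c/2=27/800: DF=(4111541/4000000 − 27/800·(0.961600+0.922900+0.901200+0.896800))/(1+27/800) = 8741/10000 ≈ 0.874100
step 6 [3y] swap r/2=1319/54247: DF=(1 − 1319/54247·(0.961600+0.922900+0.901200+0.896800+0.874100))/(1+1319/54247) = 8681/10000 ≈ 0.868100
step 7 [3.5y] zero: DF = P = 8337/10000 ≈ 0.833700
step 8 [4y] bond c/2=1/40: DF=(399317/400000 − 1/40·(0.961600+0.922900+0.901200+0.896800+0.874100+0.868100+0.833700))/(1+1/40) = 8213/10000 ≈ 0.821300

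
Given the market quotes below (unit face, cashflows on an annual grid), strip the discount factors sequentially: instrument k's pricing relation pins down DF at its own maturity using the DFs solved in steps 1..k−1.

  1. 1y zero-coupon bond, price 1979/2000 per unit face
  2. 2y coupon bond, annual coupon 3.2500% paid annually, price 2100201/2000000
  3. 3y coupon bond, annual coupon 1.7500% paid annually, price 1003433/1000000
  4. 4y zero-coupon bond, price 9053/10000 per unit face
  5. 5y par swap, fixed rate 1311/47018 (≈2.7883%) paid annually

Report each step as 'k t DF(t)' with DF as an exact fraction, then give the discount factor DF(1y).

step 1 [1y] zero: DF = P = 1979/2000 ≈ 0.989500
step 2 [2y] bond c/1=13/400: DF=(2100201/2000000 − 13/400·(0.989500))/(1+13/400) = 9859/10000 ≈ 0.985900
step 3 [3y] bond c/1=7/400: DF=(1003433/1000000 − 7/400·(0.989500+0.985900))/(1+7/400) = 4761/5000 ≈ 0.952200
step 4 [4y] zero: DF = P = 9053/10000 ≈ 0.905300
step 5 [5y] swap r/1=1311/47018: DF=(1 − 1311/47018·(0.989500+0.985900+0.952200+0.905300))/(1+1311/47018) = 8689/10000 ≈ 0.868900

1 1 1979/2000
2 2 9859/10000
3 3 4761/5000
4 4 9053/10000
5 5 8689/10000
DF(1y) = 1979/2000 ≈ 0.989500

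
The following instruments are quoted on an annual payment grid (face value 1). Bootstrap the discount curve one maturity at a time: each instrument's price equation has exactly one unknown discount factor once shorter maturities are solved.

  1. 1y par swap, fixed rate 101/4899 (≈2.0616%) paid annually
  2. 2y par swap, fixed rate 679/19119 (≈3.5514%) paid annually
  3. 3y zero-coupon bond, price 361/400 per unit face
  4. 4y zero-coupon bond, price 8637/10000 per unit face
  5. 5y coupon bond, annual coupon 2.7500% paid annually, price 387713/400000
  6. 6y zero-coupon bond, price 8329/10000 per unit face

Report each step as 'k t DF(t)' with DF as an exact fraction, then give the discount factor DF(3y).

step 1 [1y] swap r/1=101/4899: DF=(1 − 101/4899·(0))/(1+101/4899) = 4899/5000 ≈ 0.979800
step 2 [2y] swap r/1=679/19119: DF=(1 − 679/19119·(0.979800))/(1+679/19119) = 9321/10000 ≈ 0.932100
step 3 [3y] zero: DF = P = 361/400 ≈ 0.902500
step 4 [4y] zero: DF = P = 8637/10000 ≈ 0.863700
step 5 [5y] bond c/1=11/400: DF=(387713/400000 − 11/400·(0.979800+0.932100+0.902500+0.863700))/(1+11/400) = 8449/10000 ≈ 0.844900
step 6 [6y] zero: DF = P = 8329/10000 ≈ 0.832900

1 1 4899/5000
2 2 9321/10000
3 3 361/400
4 4 8637/10000
5 5 8449/10000
6 6 8329/10000
DF(3y) = 361/400 ≈ 0.902500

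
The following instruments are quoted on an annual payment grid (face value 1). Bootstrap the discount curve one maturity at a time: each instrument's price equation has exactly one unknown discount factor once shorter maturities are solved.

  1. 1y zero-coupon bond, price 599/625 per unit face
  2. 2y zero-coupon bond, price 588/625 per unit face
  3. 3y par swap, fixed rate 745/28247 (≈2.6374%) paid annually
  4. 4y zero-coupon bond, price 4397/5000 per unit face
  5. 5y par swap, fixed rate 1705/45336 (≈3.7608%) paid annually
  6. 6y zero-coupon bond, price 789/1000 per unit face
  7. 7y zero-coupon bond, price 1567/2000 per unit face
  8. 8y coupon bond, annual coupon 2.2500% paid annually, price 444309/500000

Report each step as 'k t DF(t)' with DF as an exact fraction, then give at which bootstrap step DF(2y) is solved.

1 1 599/625
2 2 588/625
3 3 1851/2000
4 4 4397/5000
5 5 1659/2000
6 6 789/1000
7 7 1567/2000
8 8 7347/10000
DF(2y) is solved at step 2

step 1 [1y] zero: DF = P = 599/625 ≈ 0.958400
step 2 [2y] zero: DF = P = 588/625 ≈ 0.940800
step 3 [3y] swap r/1=745/28247: DF=(1 − 745/28247·(0.958400+0.940800))/(1+745/28247) = 1851/2000 ≈ 0.925500
step 4 [4y] zero: DF = P = 4397/5000 ≈ 0.879400
step 5 [5y] swap r/1=1705/45336: DF=(1 − 1705/45336·(0.958400+0.940800+0.925500+0.879400))/(1+1705/45336) = 1659/2000 ≈ 0.829500
step 6 [6y] zero: DF = P = 789/1000 ≈ 0.789000
step 7 [7y] zero: DF = P = 1567/2000 ≈ 0.783500
step 8 [8y] bond c/1=9/400: DF=(444309/500000 − 9/400·(0.958400+0.940800+0.925500+0.879400+0.829500+0.789000+0.783500))/(1+9/400) = 7347/10000 ≈ 0.734700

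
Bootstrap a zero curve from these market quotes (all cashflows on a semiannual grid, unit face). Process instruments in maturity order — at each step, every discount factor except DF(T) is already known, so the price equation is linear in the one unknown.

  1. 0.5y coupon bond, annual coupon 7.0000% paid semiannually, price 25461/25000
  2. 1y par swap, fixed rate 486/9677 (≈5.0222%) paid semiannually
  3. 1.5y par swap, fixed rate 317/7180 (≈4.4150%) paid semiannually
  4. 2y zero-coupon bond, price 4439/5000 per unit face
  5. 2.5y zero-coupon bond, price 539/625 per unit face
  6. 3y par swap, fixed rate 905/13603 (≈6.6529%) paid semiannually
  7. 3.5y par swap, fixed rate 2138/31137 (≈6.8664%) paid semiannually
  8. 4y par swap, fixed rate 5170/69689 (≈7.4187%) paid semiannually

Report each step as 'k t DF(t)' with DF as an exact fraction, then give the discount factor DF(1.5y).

1 1/2 123/125
2 1 4757/5000
3 3/2 4683/5000
4 2 4439/5000
5 5/2 539/625
6 3 819/1000
7 7/2 3931/5000
8 4 1483/2000
DF(1.5y) = 4683/5000 ≈ 0.936600

step 1 [0.5y] bond c/2=7/200: DF=(25461/25000 − 7/200·(0))/(1+7/200) = 123/125 ≈ 0.984000
step 2 [1y] swap r/2=243/9677: DF=(1 − 243/9677·(0.984000))/(1+243/9677) = 4757/5000 ≈ 0.951400
step 3 [1.5y] swap r/2=317/14360: DF=(1 − 317/14360·(0.984000+0.951400))/(1+317/14360) = 4683/5000 ≈ 0.936600
step 4 [2y] zero: DF = P = 4439/5000 ≈ 0.887800
step 5 [2.5y] zero: DF = P = 539/625 ≈ 0.862400
step 6 [3y] swap r/2=905/27206: DF=(1 − 905/27206·(0.984000+0.951400+0.936600+0.887800+0.862400))/(1+905/27206) = 819/1000 ≈ 0.819000
step 7 [3.5y] swap r/2=1069/31137: DF=(1 − 1069/31137·(0.984000+0.951400+0.936600+0.887800+0.862400+0.819000))/(1+1069/31137) = 3931/5000 ≈ 0.786200
step 8 [4y] swap r/2=2585/69689: DF=(1 − 2585/69689·(0.984000+0.951400+0.936600+0.887800+0.862400+0.819000+0.786200))/(1+2585/69689) = 1483/2000 ≈ 0.741500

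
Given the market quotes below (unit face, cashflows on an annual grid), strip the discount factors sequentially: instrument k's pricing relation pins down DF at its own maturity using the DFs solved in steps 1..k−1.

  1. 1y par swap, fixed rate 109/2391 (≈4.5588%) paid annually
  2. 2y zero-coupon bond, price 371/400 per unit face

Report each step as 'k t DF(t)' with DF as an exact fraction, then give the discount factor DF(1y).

step 1 [1y] swap r/1=109/2391: DF=(1 − 109/2391·(0))/(1+109/2391) = 2391/2500 ≈ 0.956400
step 2 [2y] zero: DF = P = 371/400 ≈ 0.927500

1 1 2391/2500
2 2 371/400
DF(1y) = 2391/2500 ≈ 0.956400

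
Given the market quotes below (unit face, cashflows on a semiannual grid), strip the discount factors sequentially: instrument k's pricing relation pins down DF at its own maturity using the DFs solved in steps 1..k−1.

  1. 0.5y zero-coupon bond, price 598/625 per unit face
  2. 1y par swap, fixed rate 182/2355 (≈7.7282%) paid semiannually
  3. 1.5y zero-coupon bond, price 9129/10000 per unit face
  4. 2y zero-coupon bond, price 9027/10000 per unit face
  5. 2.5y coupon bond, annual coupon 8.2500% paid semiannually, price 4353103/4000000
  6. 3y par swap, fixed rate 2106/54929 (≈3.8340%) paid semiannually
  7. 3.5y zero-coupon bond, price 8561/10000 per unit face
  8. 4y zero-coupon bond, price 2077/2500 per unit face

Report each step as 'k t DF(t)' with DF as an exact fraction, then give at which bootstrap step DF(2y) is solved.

step 1 [0.5y] zero: DF = P = 598/625 ≈ 0.956800
step 2 [1y] swap r/2=91/2355: DF=(1 − 91/2355·(0.956800))/(1+91/2355) = 1159/1250 ≈ 0.927200
step 3 [1.5y] zero: DF = P = 9129/10000 ≈ 0.912900
step 4 [2y] zero: DF = P = 9027/10000 ≈ 0.902700
step 5 [2.5y] bond c/2=33/800: DF=(4353103/4000000 − 33/800·(0.956800+0.927200+0.912900+0.902700))/(1+33/800) = 4493/5000 ≈ 0.898600
step 6 [3y] swap r/2=1053/54929: DF=(1 − 1053/54929·(0.956800+0.927200+0.912900+0.902700+0.898600))/(1+1053/54929) = 8947/10000 ≈ 0.894700
step 7 [3.5y] zero: DF = P = 8561/10000 ≈ 0.856100
step 8 [4y] zero: DF = P = 2077/2500 ≈ 0.830800

1 1/2 598/625
2 1 1159/1250
3 3/2 9129/10000
4 2 9027/10000
5 5/2 4493/5000
6 3 8947/10000
7 7/2 8561/10000
8 4 2077/2500
DF(2y) is solved at step 4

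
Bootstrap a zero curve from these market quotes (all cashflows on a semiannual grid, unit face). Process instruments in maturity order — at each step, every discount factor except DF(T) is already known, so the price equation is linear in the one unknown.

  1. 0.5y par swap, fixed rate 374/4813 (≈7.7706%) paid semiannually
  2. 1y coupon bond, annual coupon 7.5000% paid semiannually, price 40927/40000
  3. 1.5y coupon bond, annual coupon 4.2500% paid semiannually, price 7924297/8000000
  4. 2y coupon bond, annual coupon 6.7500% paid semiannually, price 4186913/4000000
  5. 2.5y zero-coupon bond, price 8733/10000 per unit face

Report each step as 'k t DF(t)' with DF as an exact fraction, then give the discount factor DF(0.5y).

1 1/2 4813/5000
2 1 4757/5000
3 3/2 9301/10000
4 2 9197/10000
5 5/2 8733/10000
DF(0.5y) = 4813/5000 ≈ 0.962600

step 1 [0.5y] swap r/2=187/4813: DF=(1 − 187/4813·(0))/(1+187/4813) = 4813/5000 ≈ 0.962600
step 2 [1y] bond c/2=3/80: DF=(40927/40000 − 3/80·(0.962600))/(1+3/80) = 4757/5000 ≈ 0.951400
step 3 [1.5y] bond c/2=17/800: DF=(7924297/8000000 − 17/800·(0.962600+0.951400))/(1+17/800) = 9301/10000 ≈ 0.930100
step 4 [2y] bond c/2=27/800: DF=(4186913/4000000 − 27/800·(0.962600+0.951400+0.930100))/(1+27/800) = 9197/10000 ≈ 0.919700
step 5 [2.5y] zero: DF = P = 8733/10000 ≈ 0.873300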